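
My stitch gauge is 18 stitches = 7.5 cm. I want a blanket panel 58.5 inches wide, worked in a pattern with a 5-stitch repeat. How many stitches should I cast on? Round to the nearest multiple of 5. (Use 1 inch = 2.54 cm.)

58.5 in = 58.5 × 2.54 = 148.59 cm.
18 / 7.5 = 2.4 sts/cm.
148.59 × 2.4 = 356.62 sts.
→ 355.

CO 355 sts.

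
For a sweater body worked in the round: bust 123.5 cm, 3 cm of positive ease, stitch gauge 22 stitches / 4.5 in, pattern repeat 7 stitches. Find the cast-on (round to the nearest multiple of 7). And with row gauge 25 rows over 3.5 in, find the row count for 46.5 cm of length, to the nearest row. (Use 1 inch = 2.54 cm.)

Cast on 245 stitches; work 131 rows.

Finished = 123.5 + 3 = 126.5 cm.
126.5 cm × 1/2.54 = 49.80 inches.
22/4.5 = 4.889 sts per in; 49.80 × 4.889 = 243.48 sts.
Nearest multiple of 7 → 245.
46.5 cm = 18.31 inches; × 7.143 = 130.76 → 131 rows.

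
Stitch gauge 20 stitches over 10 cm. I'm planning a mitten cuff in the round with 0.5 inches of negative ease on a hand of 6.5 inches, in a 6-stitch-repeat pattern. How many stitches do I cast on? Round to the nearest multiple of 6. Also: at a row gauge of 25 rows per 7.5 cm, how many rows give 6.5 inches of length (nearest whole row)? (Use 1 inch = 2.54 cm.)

Finished = 6.5 − 0.5 = 6 inches.
6 inches × 2.54 = 15.24 cm.
20/10 = 2 sts per cm; 15.24 × 2 = 30.48 sts.
Nearest multiple of 6 → 30.
6.5 inches = 16.51 cm; × 3.333 = 55.03 → 55 rows.

Cast on 30 stitches; work 55 rows.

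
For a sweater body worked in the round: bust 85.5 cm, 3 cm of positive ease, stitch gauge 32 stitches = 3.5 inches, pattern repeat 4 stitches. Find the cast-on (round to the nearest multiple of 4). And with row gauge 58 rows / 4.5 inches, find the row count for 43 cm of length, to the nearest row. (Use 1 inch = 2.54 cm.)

Cast on 320 stitches; work 218 rows.

Finished = 85.5 + 3 = 88.5 cm.
88.5 cm × 1/2.54 = 34.84 inches.
32/3.5 = 9.143 sts per in; 34.84 × 9.143 = 318.56 sts.
Nearest multiple of 4 → 320.
43 cm = 16.93 inches; × 12.889 = 218.20 → 218 rows.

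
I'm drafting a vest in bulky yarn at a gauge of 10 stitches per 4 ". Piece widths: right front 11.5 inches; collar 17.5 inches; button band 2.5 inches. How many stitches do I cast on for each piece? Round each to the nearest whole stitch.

Rate = 10/4 = 2.5 sts per in.
right front: 11.5 × 2.5 = 28.75 → 29.
collar: 17.5 × 2.5 = 43.75 → 44.
button band: 2.5 × 2.5 = 6.25 → 6.

right front 29; collar 44; button band 6.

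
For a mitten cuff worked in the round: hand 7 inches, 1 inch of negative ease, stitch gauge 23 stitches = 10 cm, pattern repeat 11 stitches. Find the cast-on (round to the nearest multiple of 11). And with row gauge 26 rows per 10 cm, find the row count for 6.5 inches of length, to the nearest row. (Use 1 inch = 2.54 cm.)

Finished = 7 − 1 = 6 inches.
6 inches × 2.54 = 15.24 cm.
23/10 = 2.3 sts per cm; 15.24 × 2.3 = 35.05 sts.
Nearest multiple of 11 → 33.
6.5 inches = 16.51 cm; × 2.6 = 42.93 → 43 rows.

Cast on 33 stitches; work 43 rows.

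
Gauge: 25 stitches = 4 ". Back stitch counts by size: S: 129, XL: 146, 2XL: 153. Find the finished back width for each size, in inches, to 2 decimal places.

S 20.64 inches; XL 23.36 inches; 2XL 24.48 inches.

25/4 = 6.25 sts per in.
S: 129 / 6.25 = 20.640 → 20.64 in.
XL: 146 / 6.25 = 23.360 → 23.36 in.
2XL: 153 / 6.25 = 24.480 → 24.48 in.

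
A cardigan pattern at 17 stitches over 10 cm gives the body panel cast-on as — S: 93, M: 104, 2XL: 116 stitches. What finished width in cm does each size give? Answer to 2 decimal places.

S 54.71 cm; M 61.18 cm; 2XL 68.24 cm.

17/10 = 1.7 sts per cm.
S: 93 / 1.7 = 54.706 → 54.71 cm.
M: 104 / 1.7 = 61.176 → 61.18 cm.
2XL: 116 / 1.7 = 68.235 → 68.24 cm.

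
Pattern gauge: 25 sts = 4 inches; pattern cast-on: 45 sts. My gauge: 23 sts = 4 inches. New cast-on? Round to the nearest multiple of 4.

CO 40 sts.

Scale factor = 23 / 25 = 0.920.
45 × 23 / 25 = 41.40 sts.
→ 40 sts.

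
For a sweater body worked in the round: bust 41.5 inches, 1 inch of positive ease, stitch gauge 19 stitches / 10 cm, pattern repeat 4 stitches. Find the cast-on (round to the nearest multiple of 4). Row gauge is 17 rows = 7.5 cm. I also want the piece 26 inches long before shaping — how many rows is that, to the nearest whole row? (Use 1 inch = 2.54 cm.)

Finished = 41.5 + 1 = 42.5 inches.
42.5 inches × 2.54 = 107.95 cm.
19/10 = 1.9 sts per cm; 107.95 × 1.9 = 205.10 sts.
Nearest multiple of 4 → 204.
26 inches = 66.04 cm; × 2.267 = 149.69 → 150 rows.

Cast on 204 stitches; work 150 rows.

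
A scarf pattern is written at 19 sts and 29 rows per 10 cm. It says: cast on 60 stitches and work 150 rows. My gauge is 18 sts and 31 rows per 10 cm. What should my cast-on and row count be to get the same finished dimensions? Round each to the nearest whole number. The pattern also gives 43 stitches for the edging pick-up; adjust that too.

Cast on 57 stitches; work 160 rows; edging pick-up 41 stitches.

Stitches: 60 × 18/19 = 56.84 → 57.
Rows: 150 × 31/29 = 160.34 → 160.
edging pick-up: 43 × 18/19 = 40.74 → 41.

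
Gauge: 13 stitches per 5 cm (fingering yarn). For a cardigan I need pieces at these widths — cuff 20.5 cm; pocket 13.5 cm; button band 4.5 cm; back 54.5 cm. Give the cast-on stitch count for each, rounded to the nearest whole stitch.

Rate = 13/5 = 2.6 sts per cm.
cuff: 20.5 × 2.6 = 53.30 → 53.
pocket: 13.5 × 2.6 = 35.10 → 35.
button band: 4.5 × 2.6 = 11.70 → 12.
back: 54.5 × 2.6 = 141.70 → 142.

cuff 53; pocket 35; button band 12; back 142.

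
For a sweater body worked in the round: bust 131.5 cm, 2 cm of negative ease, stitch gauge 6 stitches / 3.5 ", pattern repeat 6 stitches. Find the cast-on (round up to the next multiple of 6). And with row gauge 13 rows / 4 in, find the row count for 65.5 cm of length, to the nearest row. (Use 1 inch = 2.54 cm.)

Finished = 131.5 − 2 = 129.5 cm.
129.5 cm × 1/2.54 = 50.98 inches.
6/3.5 = 1.714 sts per in; 50.98 × 1.714 = 87.40 sts.
Next multiple of 6 → 90.
65.5 cm = 25.79 inches; × 3.25 = 83.81 → 84 rows.

Cast on 90 stitches; work 84 rows.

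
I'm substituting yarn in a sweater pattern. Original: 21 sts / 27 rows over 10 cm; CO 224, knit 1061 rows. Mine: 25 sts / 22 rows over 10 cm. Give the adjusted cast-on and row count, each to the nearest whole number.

Cast on 267 stitches; work 865 rows.

Stitches: 224 × 25/21 = 266.67 → 267.
Rows: 1061 × 22/27 = 864.52 → 865.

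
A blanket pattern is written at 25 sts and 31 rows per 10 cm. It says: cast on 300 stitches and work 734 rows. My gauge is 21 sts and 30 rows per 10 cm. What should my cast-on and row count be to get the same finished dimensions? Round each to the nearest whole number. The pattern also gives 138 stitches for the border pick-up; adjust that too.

Cast on 252 stitches; work 710 rows; border pick-up 116 stitches.

Stitches: 300 × 21/25 = 252.00 → 252.
Rows: 734 × 30/31 = 710.32 → 710.
border pick-up: 138 × 21/25 = 115.92 → 116.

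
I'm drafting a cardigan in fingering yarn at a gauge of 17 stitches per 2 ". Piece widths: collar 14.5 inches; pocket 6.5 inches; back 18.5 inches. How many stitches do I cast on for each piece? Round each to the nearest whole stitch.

collar 123; pocket 55; back 157.

Rate = 17/2 = 8.5 sts per in.
collar: 14.5 × 8.5 = 123.25 → 123.
pocket: 6.5 × 8.5 = 55.25 → 55.
back: 18.5 × 8.5 = 157.25 → 157.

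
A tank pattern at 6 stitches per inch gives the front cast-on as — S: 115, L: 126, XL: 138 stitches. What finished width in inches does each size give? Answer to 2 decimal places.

S 19.17 inches; L 21.00 inches; XL 23.00 inches.

6/1 = 6 sts per in.
S: 115 / 6 = 19.167 → 19.17 in.
L: 126 / 6 = 21.000 → 21.00 in.
XL: 138 / 6 = 23.000 → 23.00 in.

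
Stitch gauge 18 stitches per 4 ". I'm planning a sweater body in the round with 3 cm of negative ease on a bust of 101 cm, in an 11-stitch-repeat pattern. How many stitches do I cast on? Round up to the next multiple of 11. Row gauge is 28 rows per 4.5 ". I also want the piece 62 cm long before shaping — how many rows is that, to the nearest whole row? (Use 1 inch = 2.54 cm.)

Cast on 176 stitches; work 152 rows.

Finished = 101 − 3 = 98 cm.
98 cm × 1/2.54 = 38.58 inches.
18/4 = 4.5 sts per in; 38.58 × 4.5 = 173.62 sts.
Next multiple of 11 → 176.
62 cm = 24.41 inches; × 6.222 = 151.88 → 152 rows.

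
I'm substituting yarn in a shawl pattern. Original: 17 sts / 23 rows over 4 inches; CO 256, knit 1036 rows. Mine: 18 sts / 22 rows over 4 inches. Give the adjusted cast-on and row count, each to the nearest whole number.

Stitches: 256 × 18/17 = 271.06 → 271.
Rows: 1036 × 22/23 = 990.96 → 991.

Cast on 271 stitches; work 991 rows.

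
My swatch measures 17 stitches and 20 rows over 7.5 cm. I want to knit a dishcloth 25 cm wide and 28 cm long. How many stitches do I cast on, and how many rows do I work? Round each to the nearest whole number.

Cast on 57 stitches and work 75 rows.

Stitch gauge = 17/7.5 = 2.267 sts/cm; 25 × 2.267 = 56.67 → 57 sts.
Row gauge = 20/7.5 = 2.667 rows/cm; 28 × 2.667 = 74.67 → 75 rows.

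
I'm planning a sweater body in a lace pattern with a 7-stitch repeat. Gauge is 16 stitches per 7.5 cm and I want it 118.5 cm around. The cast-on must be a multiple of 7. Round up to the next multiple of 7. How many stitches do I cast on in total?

16 / 7.5 = 2.133 sts per cm.
118.5 × 2.133 = 252.80 sts.
Next multiple of 7: 259.

Cast on 259 stitches.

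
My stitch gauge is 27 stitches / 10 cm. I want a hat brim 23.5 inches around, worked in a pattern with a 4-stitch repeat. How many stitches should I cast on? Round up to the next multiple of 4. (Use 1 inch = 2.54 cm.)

Cast on 164 stitches.

23.5 in = 23.5 × 2.54 = 59.69 cm.
27 / 10 = 2.7 sts/cm.
59.69 × 2.7 = 161.16 sts.
→ 164.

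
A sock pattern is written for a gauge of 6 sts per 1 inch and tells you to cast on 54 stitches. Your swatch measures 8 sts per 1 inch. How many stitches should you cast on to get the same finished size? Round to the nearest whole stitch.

72 stitches.

Scale factor = 8 / 6 = 1.333.
54 × 8 / 6 = 72.00 sts.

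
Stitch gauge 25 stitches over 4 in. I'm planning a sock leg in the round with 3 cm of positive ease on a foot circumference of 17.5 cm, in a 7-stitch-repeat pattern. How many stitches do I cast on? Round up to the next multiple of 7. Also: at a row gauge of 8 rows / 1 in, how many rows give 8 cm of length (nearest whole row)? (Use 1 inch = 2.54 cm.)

Finished = 17.5 + 3 = 20.5 cm.
20.5 cm × 1/2.54 = 8.07 inches.
25/4 = 6.25 sts per in; 8.07 × 6.25 = 50.44 sts.
Next multiple of 7 → 56.
8 cm = 3.15 inches; × 8 = 25.20 → 25 rows.

Cast on 56 stitches; work 25 rows.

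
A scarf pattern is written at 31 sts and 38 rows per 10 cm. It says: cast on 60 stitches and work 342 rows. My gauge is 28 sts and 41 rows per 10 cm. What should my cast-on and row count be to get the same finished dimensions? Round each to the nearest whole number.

Cast on 54 stitches; work 369 rows.

Stitches: 60 × 28/31 = 54.19 → 54.
Rows: 342 × 41/38 = 369.00 → 369.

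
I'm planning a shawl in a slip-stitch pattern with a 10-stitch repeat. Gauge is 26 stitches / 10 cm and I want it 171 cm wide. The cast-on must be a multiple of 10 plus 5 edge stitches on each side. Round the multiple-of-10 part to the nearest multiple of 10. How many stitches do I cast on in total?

26 / 10 = 2.6 sts per cm.
171 × 2.6 = 444.60 sts.
Less 10 edge sts → 434.60 for the repeat.
Nearest multiple of 10: 430.
Add back 10 edge sts → 440.

Cast on 440 stitches.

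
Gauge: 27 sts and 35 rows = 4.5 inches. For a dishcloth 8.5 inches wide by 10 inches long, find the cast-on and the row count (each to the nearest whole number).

Stitch gauge = 27/4.5 = 6 sts/in; 8.5 × 6 = 51.00 → 51 sts.
Row gauge = 35/4.5 = 7.778 rows/in; 10 × 7.778 = 77.78 → 78 rows.

Cast on 51 stitches and work 78 rows.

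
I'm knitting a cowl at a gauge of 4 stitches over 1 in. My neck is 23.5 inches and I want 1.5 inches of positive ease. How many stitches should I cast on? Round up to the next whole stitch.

Finished = 23.5 + 1.5 = 25 in.
4 / 1 = 4 sts per inch.
25.00 × 4 = 100.00 sts.

Cast on 100 stitches.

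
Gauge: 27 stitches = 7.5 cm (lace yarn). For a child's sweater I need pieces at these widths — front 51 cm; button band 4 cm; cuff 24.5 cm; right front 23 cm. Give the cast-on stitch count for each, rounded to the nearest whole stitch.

front 184; button band 14; cuff 88; right front 83.

Rate = 27/7.5 = 3.6 sts per cm.
front: 51 × 3.6 = 183.60 → 184.
button band: 4 × 3.6 = 14.40 → 14.
cuff: 24.5 × 3.6 = 88.20 → 88.
right front: 23 × 3.6 = 82.80 → 83.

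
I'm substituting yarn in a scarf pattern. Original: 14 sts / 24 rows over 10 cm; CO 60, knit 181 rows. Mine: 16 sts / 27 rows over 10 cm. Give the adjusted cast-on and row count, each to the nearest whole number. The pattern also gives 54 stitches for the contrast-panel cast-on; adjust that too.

Cast on 69 stitches; work 204 rows; contrast-panel cast-on 62 stitches.

Stitches: 60 × 16/14 = 68.57 → 69.
Rows: 181 × 27/24 = 203.62 → 204.
contrast-panel cast-on: 54 × 16/14 = 61.71 → 62.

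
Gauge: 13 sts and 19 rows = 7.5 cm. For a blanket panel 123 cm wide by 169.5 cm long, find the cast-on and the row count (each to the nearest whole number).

Stitch gauge = 13/7.5 = 1.733 sts/cm; 123 × 1.733 = 213.20 → 213 sts.
Row gauge = 19/7.5 = 2.533 rows/cm; 169.5 × 2.533 = 429.40 → 429 rows.

Cast on 213 stitches and work 429 rows.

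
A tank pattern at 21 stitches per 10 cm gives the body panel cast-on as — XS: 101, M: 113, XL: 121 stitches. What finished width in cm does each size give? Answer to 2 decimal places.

21/10 = 2.1 sts per cm.
XS: 101 / 2.1 = 48.095 → 48.10 cm.
M: 113 / 2.1 = 53.810 → 53.81 cm.
XL: 121 / 2.1 = 57.619 → 57.62 cm.

XS 48.10 cm; M 53.81 cm; XL 57.62 cm.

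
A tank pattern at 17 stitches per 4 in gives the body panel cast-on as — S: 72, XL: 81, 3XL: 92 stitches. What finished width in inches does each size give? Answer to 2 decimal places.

S 16.94 inches; XL 19.06 inches; 3XL 21.65 inches.

17/4 = 4.25 sts per in.
S: 72 / 4.25 = 16.941 → 16.94 in.
XL: 81 / 4.25 = 19.059 → 19.06 in.
3XL: 92 / 4.25 = 21.647 → 21.65 in.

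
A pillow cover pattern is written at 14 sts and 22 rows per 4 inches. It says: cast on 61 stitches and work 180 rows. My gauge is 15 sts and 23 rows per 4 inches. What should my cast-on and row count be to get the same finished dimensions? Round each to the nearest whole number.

Stitches: 61 × 15/14 = 65.36 → 65.
Rows: 180 × 23/22 = 188.18 → 188.

Cast on 65 stitches; work 188 rows.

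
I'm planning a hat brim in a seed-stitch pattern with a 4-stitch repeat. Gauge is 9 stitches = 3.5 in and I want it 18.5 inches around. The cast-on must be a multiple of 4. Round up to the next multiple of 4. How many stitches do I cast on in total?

9 / 3.5 = 2.571 sts per inch.
18.5 × 2.571 = 47.57 sts.
Next multiple of 4: 48.

CO 48 sts.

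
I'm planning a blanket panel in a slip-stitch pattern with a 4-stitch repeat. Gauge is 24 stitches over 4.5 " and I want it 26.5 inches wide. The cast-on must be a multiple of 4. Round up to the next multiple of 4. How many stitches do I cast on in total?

144 stitches.

24 / 4.5 = 5.333 sts per inch.
26.5 × 5.333 = 141.33 sts.
Next multiple of 4: 144.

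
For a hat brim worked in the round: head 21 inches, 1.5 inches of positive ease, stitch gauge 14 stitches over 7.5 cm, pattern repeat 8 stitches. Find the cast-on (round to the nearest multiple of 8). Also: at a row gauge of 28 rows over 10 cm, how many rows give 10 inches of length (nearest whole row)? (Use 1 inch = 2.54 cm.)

Cast on 104 stitches; work 71 rows.

Finished = 21 + 1.5 = 22.5 inches.
22.5 inches × 2.54 = 57.15 cm.
14/7.5 = 1.867 sts per cm; 57.15 × 1.867 = 106.68 sts.
Nearest multiple of 8 → 104.
10 inches = 25.40 cm; × 2.8 = 71.12 → 71 rows.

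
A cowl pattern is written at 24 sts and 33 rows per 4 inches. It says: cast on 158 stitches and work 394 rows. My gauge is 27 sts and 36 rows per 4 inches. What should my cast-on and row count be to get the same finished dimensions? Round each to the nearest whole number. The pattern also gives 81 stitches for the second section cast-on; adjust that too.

Stitches: 158 × 27/24 = 177.75 → 178.
Rows: 394 × 36/33 = 429.82 → 430.
second section cast-on: 81 × 27/24 = 91.12 → 91.

Cast on 178 stitches; work 430 rows; second section cast-on 91 stitches.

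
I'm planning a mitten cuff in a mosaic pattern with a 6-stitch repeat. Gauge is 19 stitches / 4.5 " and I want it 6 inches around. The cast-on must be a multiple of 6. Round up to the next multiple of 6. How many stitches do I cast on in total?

19 / 4.5 = 4.222 sts per inch.
6 × 4.222 = 25.33 sts.
Next multiple of 6: 30.

CO 30 sts.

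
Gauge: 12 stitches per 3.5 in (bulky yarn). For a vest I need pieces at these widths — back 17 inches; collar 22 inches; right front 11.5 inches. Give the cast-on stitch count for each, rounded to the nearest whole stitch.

Rate = 12/3.5 = 3.429 sts per in.
back: 17 × 3.429 = 58.29 → 58.
collar: 22 × 3.429 = 75.43 → 75.
right front: 11.5 × 3.429 = 39.43 → 39.

back 58; collar 75; right front 39.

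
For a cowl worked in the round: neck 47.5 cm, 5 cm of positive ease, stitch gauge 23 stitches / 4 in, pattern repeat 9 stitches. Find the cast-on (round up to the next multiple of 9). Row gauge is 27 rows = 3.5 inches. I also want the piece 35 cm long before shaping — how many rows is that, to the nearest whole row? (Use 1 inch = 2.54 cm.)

Finished = 47.5 + 5 = 52.5 cm.
52.5 cm × 1/2.54 = 20.67 inches.
23/4 = 5.75 sts per in; 20.67 × 5.75 = 118.85 sts.
Next multiple of 9 → 126.
35 cm = 13.78 inches; × 7.714 = 106.30 → 106 rows.

Cast on 126 stitches; work 106 rows.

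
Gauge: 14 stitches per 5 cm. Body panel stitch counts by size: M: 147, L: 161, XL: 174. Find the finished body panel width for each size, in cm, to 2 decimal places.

14/5 = 2.8 sts per cm.
M: 147 / 2.8 = 52.500 → 52.50 cm.
L: 161 / 2.8 = 57.500 → 57.50 cm.
XL: 174 / 2.8 = 62.143 → 62.14 cm.

M 52.50 cm; L 57.50 cm; XL 62.14 cm.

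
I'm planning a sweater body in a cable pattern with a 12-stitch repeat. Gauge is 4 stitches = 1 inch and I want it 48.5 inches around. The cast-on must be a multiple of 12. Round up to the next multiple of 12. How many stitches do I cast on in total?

4 / 1 = 4 sts per inch.
48.5 × 4 = 194.00 sts.
Next multiple of 12: 204.

CO 204 sts.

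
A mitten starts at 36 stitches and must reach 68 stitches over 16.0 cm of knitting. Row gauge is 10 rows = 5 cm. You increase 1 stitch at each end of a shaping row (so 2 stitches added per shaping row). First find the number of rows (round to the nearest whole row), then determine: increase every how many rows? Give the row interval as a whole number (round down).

Rows = 16.0 × 2 = 32.0 → 32 rows.
Stitches to add: 32 → 16 shaping rows (at 2 st each).
32 / 16 = 2.00 → every 2 rows.

Increase every 2nd row.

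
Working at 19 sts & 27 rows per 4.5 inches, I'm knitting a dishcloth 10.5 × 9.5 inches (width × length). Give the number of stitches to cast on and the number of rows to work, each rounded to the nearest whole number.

Cast on 44 stitches and work 57 rows.

Stitch gauge = 19/4.5 = 4.222 sts/in; 10.5 × 4.222 = 44.33 → 44 sts.
Row gauge = 27/4.5 = 6 rows/in; 9.5 × 6 = 57.00 → 57 rows.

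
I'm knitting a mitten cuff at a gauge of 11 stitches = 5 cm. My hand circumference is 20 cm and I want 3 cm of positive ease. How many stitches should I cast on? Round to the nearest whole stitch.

Finished = 20 + 3 = 23 cm.
11 / 5 = 2.2 sts per cm.
23.00 × 2.2 = 50.60 sts.
→ 51 sts.

51 stitches.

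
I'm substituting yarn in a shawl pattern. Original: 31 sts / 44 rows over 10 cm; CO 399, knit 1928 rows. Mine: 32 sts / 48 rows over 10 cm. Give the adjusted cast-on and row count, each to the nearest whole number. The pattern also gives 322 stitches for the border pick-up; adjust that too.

Cast on 412 stitches; work 2103 rows; border pick-up 332 stitches.

Stitches: 399 × 32/31 = 411.87 → 412.
Rows: 1928 × 48/44 = 2103.27 → 2103.
border pick-up: 322 × 32/31 = 332.39 → 332.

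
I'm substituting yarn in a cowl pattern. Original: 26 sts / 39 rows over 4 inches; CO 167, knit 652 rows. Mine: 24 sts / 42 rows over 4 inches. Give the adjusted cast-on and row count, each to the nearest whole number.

Stitches: 167 × 24/26 = 154.15 → 154.
Rows: 652 × 42/39 = 702.15 → 702.

Cast on 154 stitches; work 702 rows.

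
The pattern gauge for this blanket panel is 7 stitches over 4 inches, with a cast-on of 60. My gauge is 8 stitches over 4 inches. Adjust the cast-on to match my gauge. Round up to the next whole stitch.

Scale factor = 8 / 7 = 1.143.
60 × 8 / 7 = 68.57 sts.
→ 69 sts.

69 stitches.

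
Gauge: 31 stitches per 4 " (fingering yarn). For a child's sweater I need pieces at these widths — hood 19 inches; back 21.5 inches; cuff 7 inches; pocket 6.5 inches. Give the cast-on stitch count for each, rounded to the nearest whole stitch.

hood 147; back 167; cuff 54; pocket 50.

Rate = 31/4 = 7.75 sts per in.
hood: 19 × 7.75 = 147.25 → 147.
back: 21.5 × 7.75 = 166.62 → 167.
cuff: 7 × 7.75 = 54.25 → 54.
pocket: 6.5 × 7.75 = 50.38 → 50.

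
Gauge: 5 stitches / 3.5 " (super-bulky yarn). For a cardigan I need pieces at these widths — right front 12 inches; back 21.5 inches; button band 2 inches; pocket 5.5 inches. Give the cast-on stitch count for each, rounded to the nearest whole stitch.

right front 17; back 31; button band 3; pocket 8.

Rate = 5/3.5 = 1.429 sts per in.
right front: 12 × 1.429 = 17.14 → 17.
back: 21.5 × 1.429 = 30.71 → 31.
button band: 2 × 1.429 = 2.86 → 3.
pocket: 5.5 × 1.429 = 7.86 → 8.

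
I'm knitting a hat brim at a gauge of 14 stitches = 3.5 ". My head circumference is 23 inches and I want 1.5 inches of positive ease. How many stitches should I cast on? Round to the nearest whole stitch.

Finished = 23 + 1.5 = 24.5 in.
14 / 3.5 = 4 sts per inch.
24.50 × 4 = 98.00 sts.

CO 98 sts.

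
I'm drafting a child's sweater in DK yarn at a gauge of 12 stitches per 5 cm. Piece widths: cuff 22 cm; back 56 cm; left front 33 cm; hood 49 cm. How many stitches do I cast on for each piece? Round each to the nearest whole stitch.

cuff 53; back 134; left front 79; hood 118.

Rate = 12/5 = 2.4 sts per cm.
cuff: 22 × 2.4 = 52.80 → 53.
back: 56 × 2.4 = 134.40 → 134.
left front: 33 × 2.4 = 79.20 → 79.
hood: 49 × 2.4 = 117.60 → 118.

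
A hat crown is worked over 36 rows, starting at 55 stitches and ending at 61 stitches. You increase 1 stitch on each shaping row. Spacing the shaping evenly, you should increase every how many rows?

Stitches to add: |61 − 55| = 6.
Shaping rows needed: 6 / 1 = 6.
36 rows / 6 = every 6 rows.

Increase every 6th row.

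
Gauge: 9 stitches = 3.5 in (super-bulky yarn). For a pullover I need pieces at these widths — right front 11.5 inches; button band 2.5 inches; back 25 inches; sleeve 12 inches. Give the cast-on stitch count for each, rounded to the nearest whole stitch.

right front 30; button band 6; back 64; sleeve 31.

Rate = 9/3.5 = 2.571 sts per in.
right front: 11.5 × 2.571 = 29.57 → 30.
button band: 2.5 × 2.571 = 6.43 → 6.
back: 25 × 2.571 = 64.29 → 64.
sleeve: 12 × 2.571 = 30.86 → 31.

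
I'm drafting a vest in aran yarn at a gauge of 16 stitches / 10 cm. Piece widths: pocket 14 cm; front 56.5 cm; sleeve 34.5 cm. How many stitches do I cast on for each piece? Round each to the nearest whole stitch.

pocket 22; front 90; sleeve 55.

Rate = 16/10 = 1.6 sts per cm.
pocket: 14 × 1.6 = 22.40 → 22.
front: 56.5 × 1.6 = 90.40 → 90.
sleeve: 34.5 × 1.6 = 55.20 → 55.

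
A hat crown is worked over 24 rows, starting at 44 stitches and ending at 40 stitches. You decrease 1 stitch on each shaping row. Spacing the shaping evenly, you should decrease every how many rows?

Decrease every 6th row.

Stitches to remove: |40 − 44| = 4.
Shaping rows needed: 4 / 1 = 4.
24 rows / 4 = every 6 rows.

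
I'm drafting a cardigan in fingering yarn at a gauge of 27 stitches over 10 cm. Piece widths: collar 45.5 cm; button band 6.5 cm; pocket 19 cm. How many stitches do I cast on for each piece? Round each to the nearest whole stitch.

Rate = 27/10 = 2.7 sts per cm.
collar: 45.5 × 2.7 = 122.85 → 123.
button band: 6.5 × 2.7 = 17.55 → 18.
pocket: 19 × 2.7 = 51.30 → 51.

collar 123; button band 18; pocket 51.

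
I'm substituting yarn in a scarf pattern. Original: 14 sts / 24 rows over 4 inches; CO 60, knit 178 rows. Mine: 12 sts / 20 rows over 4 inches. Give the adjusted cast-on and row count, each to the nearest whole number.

Cast on 51 stitches; work 148 rows.

Stitches: 60 × 12/14 = 51.43 → 51.
Rows: 178 × 20/24 = 148.33 → 148.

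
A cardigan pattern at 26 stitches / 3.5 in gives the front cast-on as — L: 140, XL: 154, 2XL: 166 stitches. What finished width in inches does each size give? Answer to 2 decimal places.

L 18.85 inches; XL 20.73 inches; 2XL 22.35 inches.

26/3.5 = 7.429 sts per in.
L: 140 / 7.429 = 18.846 → 18.85 in.
XL: 154 / 7.429 = 20.731 → 20.73 in.
2XL: 166 / 7.429 = 22.346 → 22.35 in.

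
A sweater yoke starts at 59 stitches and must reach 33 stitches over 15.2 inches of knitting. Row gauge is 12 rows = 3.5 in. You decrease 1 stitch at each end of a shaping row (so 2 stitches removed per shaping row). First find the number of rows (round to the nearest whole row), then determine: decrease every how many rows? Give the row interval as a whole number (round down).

Decrease every 4th row.

Rows = 15.2 × 3.429 = 52.1 → 52 rows.
Stitches to remove: 26 → 13 shaping rows (at 2 st each).
52 / 13 = 4.00 → every 4 rows.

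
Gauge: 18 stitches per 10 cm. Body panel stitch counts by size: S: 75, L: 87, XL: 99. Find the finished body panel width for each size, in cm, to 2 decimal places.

S 41.67 cm; L 48.33 cm; XL 55.00 cm.

18/10 = 1.8 sts per cm.
S: 75 / 1.8 = 41.667 → 41.67 cm.
L: 87 / 1.8 = 48.333 → 48.33 cm.
XL: 99 / 1.8 = 55.000 → 55.00 cm.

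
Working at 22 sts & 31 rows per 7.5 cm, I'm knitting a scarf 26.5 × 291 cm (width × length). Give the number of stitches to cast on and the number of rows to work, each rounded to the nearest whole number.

Cast on 78 stitches and work 1203 rows.

Stitch gauge = 22/7.5 = 2.933 sts/cm; 26.5 × 2.933 = 77.73 → 78 sts.
Row gauge = 31/7.5 = 4.133 rows/cm; 291 × 4.133 = 1202.80 → 1203 rows.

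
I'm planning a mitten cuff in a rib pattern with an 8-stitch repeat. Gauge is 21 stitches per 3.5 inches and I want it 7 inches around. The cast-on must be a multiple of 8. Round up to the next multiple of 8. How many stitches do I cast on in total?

21 / 3.5 = 6 sts per inch.
7 × 6 = 42.00 sts.
Next multiple of 8: 48.

CO 48 sts.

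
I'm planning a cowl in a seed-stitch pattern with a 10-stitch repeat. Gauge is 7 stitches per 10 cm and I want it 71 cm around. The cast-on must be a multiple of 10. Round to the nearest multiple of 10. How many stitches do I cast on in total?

7 / 10 = 0.7 sts per cm.
71 × 0.7 = 49.70 sts.
Nearest multiple of 10: 50.

CO 50 sts.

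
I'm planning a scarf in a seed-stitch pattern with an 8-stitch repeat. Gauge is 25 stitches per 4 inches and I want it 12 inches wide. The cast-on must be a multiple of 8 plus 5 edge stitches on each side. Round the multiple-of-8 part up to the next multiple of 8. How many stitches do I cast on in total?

CO 82 sts.

25 / 4 = 6.25 sts per inch.
12 × 6.25 = 75.00 sts.
Less 10 edge sts → 65.00 for the repeat.
Next multiple of 8: 72.
Add back 10 edge sts → 82.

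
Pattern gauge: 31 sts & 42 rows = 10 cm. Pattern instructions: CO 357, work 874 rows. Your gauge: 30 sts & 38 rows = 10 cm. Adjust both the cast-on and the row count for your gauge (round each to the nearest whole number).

Cast on 345 stitches; work 791 rows.

Stitches: 357 × 30/31 = 345.48 → 345.
Rows: 874 × 38/42 = 790.76 → 791.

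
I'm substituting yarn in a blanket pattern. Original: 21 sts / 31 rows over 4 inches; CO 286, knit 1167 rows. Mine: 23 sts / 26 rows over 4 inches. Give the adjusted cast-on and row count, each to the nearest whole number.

Stitches: 286 × 23/21 = 313.24 → 313.
Rows: 1167 × 26/31 = 978.77 → 979.

Cast on 313 stitches; work 979 rows.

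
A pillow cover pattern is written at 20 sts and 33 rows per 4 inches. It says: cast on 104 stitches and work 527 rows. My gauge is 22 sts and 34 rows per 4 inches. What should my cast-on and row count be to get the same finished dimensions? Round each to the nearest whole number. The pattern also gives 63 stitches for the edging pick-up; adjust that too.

Cast on 114 stitches; work 543 rows; edging pick-up 69 stitches.

Stitches: 104 × 22/20 = 114.40 → 114.
Rows: 527 × 34/33 = 542.97 → 543.
edging pick-up: 63 × 22/20 = 69.30 → 69.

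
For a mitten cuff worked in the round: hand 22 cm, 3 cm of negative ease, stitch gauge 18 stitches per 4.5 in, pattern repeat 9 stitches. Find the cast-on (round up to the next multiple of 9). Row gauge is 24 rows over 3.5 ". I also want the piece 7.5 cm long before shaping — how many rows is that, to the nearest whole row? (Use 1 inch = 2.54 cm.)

Finished = 22 − 3 = 19 cm.
19 cm × 1/2.54 = 7.48 inches.
18/4.5 = 4 sts per in; 7.48 × 4 = 29.92 sts.
Next multiple of 9 → 36.
7.5 cm = 2.95 inches; × 6.857 = 20.25 → 20 rows.

Cast on 36 stitches; work 20 rows.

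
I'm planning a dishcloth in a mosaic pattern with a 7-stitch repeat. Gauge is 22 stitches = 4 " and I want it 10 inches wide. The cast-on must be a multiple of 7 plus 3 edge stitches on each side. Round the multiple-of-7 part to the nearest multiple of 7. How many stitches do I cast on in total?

CO 55 sts.

22 / 4 = 5.5 sts per inch.
10 × 5.5 = 55.00 sts.
Less 6 edge sts → 49.00 for the repeat.
Nearest multiple of 7: 49.
Add back 6 edge sts → 55.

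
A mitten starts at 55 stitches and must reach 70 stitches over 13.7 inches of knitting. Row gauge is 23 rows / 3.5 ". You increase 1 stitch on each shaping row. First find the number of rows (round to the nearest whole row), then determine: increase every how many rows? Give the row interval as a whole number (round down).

Rows = 13.7 × 6.571 = 90.0 → 90 rows.
Stitches to add: 15 → 15 shaping rows (at 1 st each).
90 / 15 = 6.00 → every 6 rows.

Increase every 6th row.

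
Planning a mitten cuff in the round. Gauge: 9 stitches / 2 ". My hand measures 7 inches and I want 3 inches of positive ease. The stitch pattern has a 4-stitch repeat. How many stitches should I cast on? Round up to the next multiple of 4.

Cast on 48 stitches.

Finished = 7 + 3 = 10 inches.
9 / 2 = 4.5 sts/in.
10 × 4.5 = 45.00 sts.
Next multiple of 4: 48.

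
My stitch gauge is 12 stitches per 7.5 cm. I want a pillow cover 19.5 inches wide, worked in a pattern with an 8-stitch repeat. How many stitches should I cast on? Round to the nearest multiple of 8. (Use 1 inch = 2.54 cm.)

80 stitches.

19.5 in = 19.5 × 2.54 = 49.53 cm.
12 / 7.5 = 1.6 sts/cm.
49.53 × 1.6 = 79.25 sts.
→ 80.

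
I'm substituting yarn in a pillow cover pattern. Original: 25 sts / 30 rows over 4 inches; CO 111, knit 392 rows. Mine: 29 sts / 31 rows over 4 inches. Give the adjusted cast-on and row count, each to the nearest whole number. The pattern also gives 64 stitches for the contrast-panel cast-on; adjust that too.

Cast on 129 stitches; work 405 rows; contrast-panel cast-on 74 stitches.

Stitches: 111 × 29/25 = 128.76 → 129.
Rows: 392 × 31/30 = 405.07 → 405.
contrast-panel cast-on: 64 × 29/25 = 74.24 → 74.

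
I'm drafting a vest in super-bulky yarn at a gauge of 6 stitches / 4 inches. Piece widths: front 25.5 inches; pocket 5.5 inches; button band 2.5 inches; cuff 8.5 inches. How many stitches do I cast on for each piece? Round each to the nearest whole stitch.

Rate = 6/4 = 1.5 sts per in.
front: 25.5 × 1.5 = 38.25 → 38.
pocket: 5.5 × 1.5 = 8.25 → 8.
button band: 2.5 × 1.5 = 3.75 → 4.
cuff: 8.5 × 1.5 = 12.75 → 13.

front 38; pocket 8; button band 4; cuff 13.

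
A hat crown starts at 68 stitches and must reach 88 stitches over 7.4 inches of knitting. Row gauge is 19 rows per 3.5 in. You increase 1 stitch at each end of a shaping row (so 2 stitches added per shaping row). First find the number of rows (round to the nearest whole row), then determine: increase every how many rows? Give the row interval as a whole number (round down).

Rows = 7.4 × 5.429 = 40.2 → 40 rows.
Stitches to add: 20 → 10 shaping rows (at 2 st each).
40 / 10 = 4.00 → every 4 rows.

Increase every 4th row.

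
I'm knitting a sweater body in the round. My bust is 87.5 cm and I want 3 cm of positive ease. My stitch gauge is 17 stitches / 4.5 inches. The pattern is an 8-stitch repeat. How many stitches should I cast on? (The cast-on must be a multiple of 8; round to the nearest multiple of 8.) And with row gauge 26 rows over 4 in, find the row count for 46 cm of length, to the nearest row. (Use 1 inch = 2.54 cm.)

Cast on 136 stitches; work 118 rows.

Finished = 87.5 + 3 = 90.5 cm.
90.5 cm × 1/2.54 = 35.63 inches.
17/4.5 = 3.778 sts per in; 35.63 × 3.778 = 134.60 sts.
Nearest multiple of 8 → 136.
46 cm = 18.11 inches; × 6.5 = 117.72 → 118 rows.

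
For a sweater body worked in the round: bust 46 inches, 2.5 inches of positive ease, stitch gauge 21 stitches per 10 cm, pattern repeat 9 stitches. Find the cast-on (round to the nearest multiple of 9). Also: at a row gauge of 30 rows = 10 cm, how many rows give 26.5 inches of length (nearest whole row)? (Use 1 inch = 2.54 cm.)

Cast on 261 stitches; work 202 rows.

Finished = 46 + 2.5 = 48.5 inches.
48.5 inches × 2.54 = 123.19 cm.
21/10 = 2.1 sts per cm; 123.19 × 2.1 = 258.70 sts.
Nearest multiple of 9 → 261.
26.5 inches = 67.31 cm; × 3 = 201.93 → 202 rows.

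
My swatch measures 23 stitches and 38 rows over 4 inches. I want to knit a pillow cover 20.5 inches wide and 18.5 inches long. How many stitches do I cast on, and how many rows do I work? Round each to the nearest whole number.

Stitch gauge = 23/4 = 5.75 sts/in; 20.5 × 5.75 = 117.88 → 118 sts.
Row gauge = 38/4 = 9.5 rows/in; 18.5 × 9.5 = 175.75 → 176 rows.

Cast on 118 stitches and work 176 rows.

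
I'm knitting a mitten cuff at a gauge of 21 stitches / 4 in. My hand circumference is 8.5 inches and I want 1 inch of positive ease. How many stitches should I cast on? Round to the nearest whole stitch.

Finished = 8.5 + 1 = 9.5 in.
21 / 4 = 5.25 sts per inch.
9.50 × 5.25 = 49.88 sts.
→ 50 sts.

50 stitches.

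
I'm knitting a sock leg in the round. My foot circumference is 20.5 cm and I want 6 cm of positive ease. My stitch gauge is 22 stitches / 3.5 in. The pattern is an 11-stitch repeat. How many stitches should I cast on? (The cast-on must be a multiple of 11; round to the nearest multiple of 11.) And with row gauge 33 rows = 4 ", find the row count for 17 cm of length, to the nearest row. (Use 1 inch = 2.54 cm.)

Cast on 66 stitches; work 55 rows.

Finished = 20.5 + 6 = 26.5 cm.
26.5 cm × 1/2.54 = 10.43 inches.
22/3.5 = 6.286 sts per in; 10.43 × 6.286 = 65.58 sts.
Nearest multiple of 11 → 66.
17 cm = 6.69 inches; × 8.25 = 55.22 → 55 rows.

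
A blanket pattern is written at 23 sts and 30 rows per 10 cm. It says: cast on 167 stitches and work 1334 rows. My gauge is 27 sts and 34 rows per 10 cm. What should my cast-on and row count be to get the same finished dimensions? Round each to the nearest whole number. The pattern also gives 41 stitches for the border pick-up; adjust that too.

Stitches: 167 × 27/23 = 196.04 → 196.
Rows: 1334 × 34/30 = 1511.87 → 1512.
border pick-up: 41 × 27/23 = 48.13 → 48.

Cast on 196 stitches; work 1512 rows; border pick-up 48 stitches.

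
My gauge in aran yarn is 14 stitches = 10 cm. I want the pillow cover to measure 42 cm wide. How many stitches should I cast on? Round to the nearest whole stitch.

14 stitches / 10 cm = 1.4 stitches per cm.
42 × 1.4 = 58.80 stitches.
Round to nearest → 59.

Cast on 59 stitches.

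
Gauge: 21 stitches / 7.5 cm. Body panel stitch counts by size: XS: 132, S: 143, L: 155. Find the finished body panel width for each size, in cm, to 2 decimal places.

XS 47.14 cm; S 51.07 cm; L 55.36 cm.

21/7.5 = 2.8 sts per cm.
XS: 132 / 2.8 = 47.143 → 47.14 cm.
S: 143 / 2.8 = 51.071 → 51.07 cm.
L: 155 / 2.8 = 55.357 → 55.36 cm.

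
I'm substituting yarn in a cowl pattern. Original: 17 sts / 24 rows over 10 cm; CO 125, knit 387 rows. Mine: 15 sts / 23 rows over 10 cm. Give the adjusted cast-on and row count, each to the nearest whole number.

Stitches: 125 × 15/17 = 110.29 → 110.
Rows: 387 × 23/24 = 370.88 → 371.

Cast on 110 stitches; work 371 rows.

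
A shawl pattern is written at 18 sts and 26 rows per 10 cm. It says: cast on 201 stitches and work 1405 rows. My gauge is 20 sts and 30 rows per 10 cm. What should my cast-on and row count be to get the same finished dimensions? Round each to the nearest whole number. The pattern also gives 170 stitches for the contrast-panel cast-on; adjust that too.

Cast on 223 stitches; work 1621 rows; contrast-panel cast-on 189 stitches.

Stitches: 201 × 20/18 = 223.33 → 223.
Rows: 1405 × 30/26 = 1621.15 → 1621.
contrast-panel cast-on: 170 × 20/18 = 188.89 → 189.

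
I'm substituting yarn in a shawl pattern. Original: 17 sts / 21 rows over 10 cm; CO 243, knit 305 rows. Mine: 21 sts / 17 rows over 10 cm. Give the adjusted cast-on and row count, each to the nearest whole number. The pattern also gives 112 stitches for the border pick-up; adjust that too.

Cast on 300 stitches; work 247 rows; border pick-up 138 stitches.

Stitches: 243 × 21/17 = 300.18 → 300.
Rows: 305 × 17/21 = 246.90 → 247.
border pick-up: 112 × 21/17 = 138.35 → 138.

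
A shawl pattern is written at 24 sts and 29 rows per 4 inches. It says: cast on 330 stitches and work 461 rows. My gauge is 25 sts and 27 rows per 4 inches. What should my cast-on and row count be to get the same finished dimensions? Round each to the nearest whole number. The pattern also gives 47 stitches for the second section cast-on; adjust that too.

Stitches: 330 × 25/24 = 343.75 → 344.
Rows: 461 × 27/29 = 429.21 → 429.
second section cast-on: 47 × 25/24 = 48.96 → 49.

Cast on 344 stitches; work 429 rows; second section cast-on 49 stitches.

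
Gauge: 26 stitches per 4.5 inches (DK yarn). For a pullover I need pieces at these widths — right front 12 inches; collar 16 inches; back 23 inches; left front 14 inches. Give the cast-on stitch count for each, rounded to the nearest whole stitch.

Rate = 26/4.5 = 5.778 sts per in.
right front: 12 × 5.778 = 69.33 → 69.
collar: 16 × 5.778 = 92.44 → 92.
back: 23 × 5.778 = 132.89 → 133.
left front: 14 × 5.778 = 80.89 → 81.

right front 69; collar 92; back 133; left front 81.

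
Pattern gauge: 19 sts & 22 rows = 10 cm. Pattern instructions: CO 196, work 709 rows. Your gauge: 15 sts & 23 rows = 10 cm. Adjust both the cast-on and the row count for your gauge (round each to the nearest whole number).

Cast on 155 stitches; work 741 rows.

Stitches: 196 × 15/19 = 154.74 → 155.
Rows: 709 × 23/22 = 741.23 → 741.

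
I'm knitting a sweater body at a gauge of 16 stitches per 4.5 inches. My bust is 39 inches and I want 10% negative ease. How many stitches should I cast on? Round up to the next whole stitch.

Finished = 39 × 0.90 = 35.10 in.
16 / 4.5 = 3.556 sts per inch.
35.10 × 3.556 = 124.80 sts.
→ 125 sts.

CO 125 sts.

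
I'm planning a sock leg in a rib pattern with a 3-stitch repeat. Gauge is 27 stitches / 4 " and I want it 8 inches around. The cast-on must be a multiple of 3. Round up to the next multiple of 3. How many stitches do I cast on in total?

27 / 4 = 6.75 sts per inch.
8 × 6.75 = 54.00 sts.
Next multiple of 3: 54.

Cast on 54 stitches.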